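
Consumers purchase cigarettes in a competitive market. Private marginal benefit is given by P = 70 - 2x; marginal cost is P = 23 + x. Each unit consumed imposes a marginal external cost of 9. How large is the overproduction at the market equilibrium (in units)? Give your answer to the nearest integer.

3 units

Market equilibrium (private): 23 + x = 70 - 2x → x_m = 15.6667.
Social marginal benefit = demand − MEC = 61 - 2x.
Set SMB = MC: 61 - 2x = 23 + x → x* = 12.6667.
Gap = |15.6667 − 12.6667| = 3.0000.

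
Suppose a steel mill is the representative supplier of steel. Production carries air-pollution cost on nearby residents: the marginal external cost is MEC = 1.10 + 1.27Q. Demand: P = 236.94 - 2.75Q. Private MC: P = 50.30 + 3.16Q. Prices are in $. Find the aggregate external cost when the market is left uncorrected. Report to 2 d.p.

Market equilibrium (private): 50.30 + 3.16Q = 236.94 - 2.75Q → Q_m = 31.5804.
Total external cost = ∫₀^{Q_m} (1.10 + 1.27Q) dQ = 1.10×31.5804 + ½×1.27×31.5804² = 668.0377.

$668.04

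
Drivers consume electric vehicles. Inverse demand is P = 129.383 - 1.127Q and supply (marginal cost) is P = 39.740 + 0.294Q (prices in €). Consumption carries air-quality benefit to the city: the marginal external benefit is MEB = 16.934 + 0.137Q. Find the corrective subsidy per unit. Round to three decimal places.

subsidy = €28.306 per unit

Social marginal benefit = demand + MEB = 146.317 - 0.990Q.
Set SMB = MC: 146.317 - 0.990Q = 39.740 + 0.294Q → Q* = 83.0039.
The Pigouvian subsidy equals MEB at Q*: 16.934 + 0.137×83.0039 = 28.3055.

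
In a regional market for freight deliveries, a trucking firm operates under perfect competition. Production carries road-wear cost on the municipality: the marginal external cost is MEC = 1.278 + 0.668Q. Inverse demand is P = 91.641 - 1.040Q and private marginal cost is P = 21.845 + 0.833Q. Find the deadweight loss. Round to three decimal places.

DWL = 134.769

Market equilibrium (private): 21.845 + 0.833Q = 91.641 - 1.040Q → Q_m = 37.2643.
Social marginal cost = private MC + MEC = 23.123 + 1.501Q.
Set SMC = demand: 23.123 + 1.501Q = 91.641 - 1.040Q → Q* = 26.9650.
Between Q* and Q_m the wedge SMC − demand runs linearly from 0 to MEC(Q_m), so the loss is a triangle.
DWL = ½ × 10.2993 × 26.1705 = 134.7689.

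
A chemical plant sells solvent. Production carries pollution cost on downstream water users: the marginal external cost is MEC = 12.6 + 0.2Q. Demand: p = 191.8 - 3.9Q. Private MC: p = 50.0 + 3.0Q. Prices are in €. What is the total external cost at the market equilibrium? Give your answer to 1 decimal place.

Market equilibrium (private): 50.0 + 3.0Q = 191.8 - 3.9Q → Q_m = 20.5507.
Total external cost = ∫₀^{Q_m} (12.6 + 0.2Q) dQ = 12.6×20.5507 + ½×0.2×20.5507² = 301.1719.

€301.2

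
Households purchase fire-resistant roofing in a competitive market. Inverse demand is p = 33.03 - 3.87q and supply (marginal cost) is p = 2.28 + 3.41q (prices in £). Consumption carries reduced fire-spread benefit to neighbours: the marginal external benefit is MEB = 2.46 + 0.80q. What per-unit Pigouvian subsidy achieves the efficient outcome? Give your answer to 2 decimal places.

Social marginal benefit = demand + MEB = 35.49 - 3.07q.
Set SMB = MC: 35.49 - 3.07q = 2.28 + 3.41q → q* = 5.1250.
The Pigouvian subsidy equals MEB at q*: 2.46 + 0.80×5.1250 = 6.5600.

subsidy = £6.56 per unit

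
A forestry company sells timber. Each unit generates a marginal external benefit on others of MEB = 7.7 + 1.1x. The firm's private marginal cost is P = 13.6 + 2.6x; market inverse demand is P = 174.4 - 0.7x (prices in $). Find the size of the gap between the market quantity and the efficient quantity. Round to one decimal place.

Market equilibrium (private): 13.6 + 2.6x = 174.4 - 0.7x → x_m = 48.7273.
Social marginal cost = private MC − MEB = 5.9 + 1.5x.
Set SMC = demand: 5.9 + 1.5x = 174.4 - 0.7x → x* = 76.5909.
Gap = |48.7273 − 76.5909| = 27.8636.

27.9 units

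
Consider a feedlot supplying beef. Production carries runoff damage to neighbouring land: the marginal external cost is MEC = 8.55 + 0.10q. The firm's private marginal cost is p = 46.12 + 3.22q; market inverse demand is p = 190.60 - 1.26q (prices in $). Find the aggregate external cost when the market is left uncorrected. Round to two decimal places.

$327.74

Market equilibrium (private): 46.12 + 3.22q = 190.60 - 1.26q → q_m = 32.2500.
Total external cost = ∫₀^{q_m} (8.55 + 0.10q) dq = 8.55×32.2500 + ½×0.10×32.2500² = 327.7406.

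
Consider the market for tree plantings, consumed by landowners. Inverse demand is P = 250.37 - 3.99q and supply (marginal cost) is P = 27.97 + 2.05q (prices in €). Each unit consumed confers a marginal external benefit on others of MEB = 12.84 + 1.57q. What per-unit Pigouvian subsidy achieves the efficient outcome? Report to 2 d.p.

subsidy = €95.46 per unit

Social marginal benefit = demand + MEB = 263.21 - 2.42q.
Set SMB = MC: 263.21 - 2.42q = 27.97 + 2.05q → q* = 52.6264.
The Pigouvian subsidy equals MEB at q*: 12.84 + 1.57×52.6264 = 95.4634.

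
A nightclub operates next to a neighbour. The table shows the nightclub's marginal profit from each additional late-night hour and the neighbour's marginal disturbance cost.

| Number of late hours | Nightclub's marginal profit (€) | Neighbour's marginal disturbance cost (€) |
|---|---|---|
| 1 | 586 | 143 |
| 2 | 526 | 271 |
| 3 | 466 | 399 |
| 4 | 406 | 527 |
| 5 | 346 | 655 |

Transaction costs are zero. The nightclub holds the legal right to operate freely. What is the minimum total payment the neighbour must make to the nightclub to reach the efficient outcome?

Left alone the nightclub would choose level 5 (marginal profit stays positive).
Efficient level: k* = 3 (marginal profit ≥ marginal disturbance cost through 3).
The neighbour must at least cover the nightclub's forgone profit from cutting 5→3: 406 + 346 = 752.

€752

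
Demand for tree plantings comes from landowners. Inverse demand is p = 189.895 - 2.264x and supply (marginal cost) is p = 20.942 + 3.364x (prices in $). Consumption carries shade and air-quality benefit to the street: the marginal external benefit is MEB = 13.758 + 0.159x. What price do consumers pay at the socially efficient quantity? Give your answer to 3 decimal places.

Social marginal benefit = demand + MEB = 203.653 - 2.105x.
Set SMB = MC: 203.653 - 2.105x = 20.942 + 3.364x → x* = 33.4085.
Consumer price on the demand curve at x*: 189.895 − 2.264×33.4085 = 114.2582.

P = $114.258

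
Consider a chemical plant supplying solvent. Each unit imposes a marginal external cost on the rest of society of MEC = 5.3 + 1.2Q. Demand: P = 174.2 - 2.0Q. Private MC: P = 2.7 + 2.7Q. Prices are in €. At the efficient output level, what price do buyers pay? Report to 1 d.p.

P = €117.9

Social marginal cost = private MC + MEC = 8.0 + 3.9Q.
Set SMC = demand: 8.0 + 3.9Q = 174.2 - 2.0Q → Q* = 28.1695.
Consumer price on the demand curve at Q*: 174.2 − 2.0×28.1695 = 117.8610.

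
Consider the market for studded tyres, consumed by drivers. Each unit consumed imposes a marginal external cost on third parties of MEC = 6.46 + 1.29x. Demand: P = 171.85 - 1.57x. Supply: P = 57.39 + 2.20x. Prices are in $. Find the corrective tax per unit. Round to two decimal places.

Social marginal benefit = demand − MEC = 165.39 - 2.86x.
Set SMB = MC: 165.39 - 2.86x = 57.39 + 2.20x → x* = 21.3439.
The Pigouvian tax equals MEC at x*: 6.46 + 1.29×21.3439 = 33.9936.

tax = $33.99 per unit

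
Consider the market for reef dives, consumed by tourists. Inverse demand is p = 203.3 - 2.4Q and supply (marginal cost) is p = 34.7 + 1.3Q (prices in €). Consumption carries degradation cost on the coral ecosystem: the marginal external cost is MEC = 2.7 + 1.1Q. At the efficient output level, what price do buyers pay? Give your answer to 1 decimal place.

Social marginal benefit = demand − MEC = 200.6 - 3.5Q.
Set SMB = MC: 200.6 - 3.5Q = 34.7 + 1.3Q → Q* = 34.5625.
Consumer price on the demand curve at Q*: 203.3 − 2.4×34.5625 = 120.3500.

P = €120.4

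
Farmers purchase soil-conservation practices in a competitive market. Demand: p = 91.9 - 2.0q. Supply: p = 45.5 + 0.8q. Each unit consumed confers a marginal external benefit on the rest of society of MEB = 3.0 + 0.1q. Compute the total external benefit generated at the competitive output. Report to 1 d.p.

63.4

Market equilibrium (private): 45.5 + 0.8q = 91.9 - 2.0q → q_m = 16.5714.
Total external benefit = ∫₀^{q_m} (3.0 + 0.1q) dq = 3.0×16.5714 + ½×0.1×16.5714² = 63.4448.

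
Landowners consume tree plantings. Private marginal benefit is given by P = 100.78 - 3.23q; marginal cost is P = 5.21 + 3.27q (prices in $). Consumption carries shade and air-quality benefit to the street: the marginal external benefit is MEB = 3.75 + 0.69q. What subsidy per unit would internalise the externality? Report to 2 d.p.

Social marginal benefit = demand + MEB = 104.53 - 2.54q.
Set SMB = MC: 104.53 - 2.54q = 5.21 + 3.27q → q* = 17.0947.
The Pigouvian subsidy equals MEB at q*: 3.75 + 0.69×17.0947 = 15.5453.

subsidy = $15.55 per unit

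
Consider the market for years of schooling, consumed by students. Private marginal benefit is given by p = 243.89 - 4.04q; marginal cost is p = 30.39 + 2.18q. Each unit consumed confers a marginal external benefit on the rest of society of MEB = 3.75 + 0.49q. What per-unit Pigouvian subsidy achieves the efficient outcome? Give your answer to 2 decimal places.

subsidy = 22.33 per unit

Social marginal benefit = demand + MEB = 247.64 - 3.55q.
Set SMB = MC: 247.64 - 3.55q = 30.39 + 2.18q → q* = 37.9145.
The Pigouvian subsidy equals MEB at q*: 3.75 + 0.49×37.9145 = 22.3281.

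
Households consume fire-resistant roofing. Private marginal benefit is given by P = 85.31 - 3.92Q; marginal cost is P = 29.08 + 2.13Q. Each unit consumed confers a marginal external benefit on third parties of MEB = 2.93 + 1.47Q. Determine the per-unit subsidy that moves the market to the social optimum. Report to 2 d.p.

Social marginal benefit = demand + MEB = 88.24 - 2.45Q.
Set SMB = MC: 88.24 - 2.45Q = 29.08 + 2.13Q → Q* = 12.9170.
The Pigouvian subsidy equals MEB at Q*: 2.93 + 1.47×12.9170 = 21.9180.

subsidy = 21.92 per unit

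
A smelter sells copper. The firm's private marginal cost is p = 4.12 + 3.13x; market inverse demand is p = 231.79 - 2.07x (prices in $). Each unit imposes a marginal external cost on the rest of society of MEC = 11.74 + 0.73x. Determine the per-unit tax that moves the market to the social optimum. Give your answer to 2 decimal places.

Social marginal cost = private MC + MEC = 15.86 + 3.86x.
Set SMC = demand: 15.86 + 3.86x = 231.79 - 2.07x → x* = 36.4132.
The Pigouvian tax equals MEC at x*: 11.74 + 0.73×36.4132 = 38.3216.

tax = $38.32 per unit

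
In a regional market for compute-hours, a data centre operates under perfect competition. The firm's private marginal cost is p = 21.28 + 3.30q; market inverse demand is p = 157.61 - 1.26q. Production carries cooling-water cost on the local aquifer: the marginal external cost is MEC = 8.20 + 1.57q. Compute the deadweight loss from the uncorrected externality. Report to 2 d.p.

Market equilibrium (private): 21.28 + 3.30q = 157.61 - 1.26q → q_m = 29.8969.
Social marginal cost = private MC + MEC = 29.48 + 4.87q.
Set SMC = demand: 29.48 + 4.87q = 157.61 - 1.26q → q* = 20.9021.
Between q* and q_m the wedge SMC − demand runs linearly from 0 to MEC(q_m), so the loss is a triangle.
DWL = ½ × 8.9948 × 55.1382 = 247.9785.

DWL = 247.98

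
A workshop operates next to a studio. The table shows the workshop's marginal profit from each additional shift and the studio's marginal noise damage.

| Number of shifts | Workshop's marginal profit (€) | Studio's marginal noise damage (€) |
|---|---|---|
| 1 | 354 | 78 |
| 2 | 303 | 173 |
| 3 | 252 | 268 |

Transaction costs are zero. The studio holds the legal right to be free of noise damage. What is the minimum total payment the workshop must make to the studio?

€251

Efficient level: marginal profit ≥ marginal noise damage through level 2, so k* = 2.
With the studio holding the right, the workshop must at least compensate total damage at k*: 78 + 173 = 251.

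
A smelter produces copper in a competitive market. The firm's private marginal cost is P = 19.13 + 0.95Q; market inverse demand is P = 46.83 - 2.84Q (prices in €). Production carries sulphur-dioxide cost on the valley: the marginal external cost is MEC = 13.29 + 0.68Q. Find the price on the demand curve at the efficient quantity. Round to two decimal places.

Social marginal cost = private MC + MEC = 32.42 + 1.63Q.
Set SMC = demand: 32.42 + 1.63Q = 46.83 - 2.84Q → Q* = 3.2237.
Consumer price on the demand curve at Q*: 46.83 − 2.84×3.2237 = 37.6747.

P = €37.67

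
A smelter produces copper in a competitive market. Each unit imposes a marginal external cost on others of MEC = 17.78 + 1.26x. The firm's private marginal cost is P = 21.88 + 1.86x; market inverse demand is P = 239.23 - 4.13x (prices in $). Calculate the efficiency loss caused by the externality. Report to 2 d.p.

Market equilibrium (private): 21.88 + 1.86x = 239.23 - 4.13x → x_m = 36.2855.
Social marginal cost = private MC + MEC = 39.66 + 3.12x.
Set SMC = demand: 39.66 + 3.12x = 239.23 - 4.13x → x* = 27.5269.
The welfare-loss triangle has base |x_m − x*| and height MEC(x_m) (the vertical gap between SMC and demand is zero at x* and MEC at x_m).
DWL = ½ × 8.7586 × 63.4997 = 278.0842.

DWL = $278.08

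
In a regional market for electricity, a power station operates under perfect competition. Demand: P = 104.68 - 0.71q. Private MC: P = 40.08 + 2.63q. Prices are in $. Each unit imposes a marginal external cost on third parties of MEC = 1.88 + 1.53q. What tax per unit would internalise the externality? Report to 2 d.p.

tax = $21.58 per unit

Social marginal cost = private MC + MEC = 41.96 + 4.16q.
Set SMC = demand: 41.96 + 4.16q = 104.68 - 0.71q → q* = 12.8789.
The Pigouvian tax equals MEC at q*: 1.88 + 1.53×12.8789 = 21.5847.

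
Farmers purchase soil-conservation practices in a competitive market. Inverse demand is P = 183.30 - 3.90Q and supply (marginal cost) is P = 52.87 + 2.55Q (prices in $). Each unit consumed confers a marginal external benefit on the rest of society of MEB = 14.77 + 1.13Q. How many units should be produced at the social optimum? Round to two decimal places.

Q* = 27.29

Social marginal benefit = demand + MEB = 198.07 - 2.77Q.
Set SMB = MC: 198.07 - 2.77Q = 52.87 + 2.55Q → Q* = 27.2932.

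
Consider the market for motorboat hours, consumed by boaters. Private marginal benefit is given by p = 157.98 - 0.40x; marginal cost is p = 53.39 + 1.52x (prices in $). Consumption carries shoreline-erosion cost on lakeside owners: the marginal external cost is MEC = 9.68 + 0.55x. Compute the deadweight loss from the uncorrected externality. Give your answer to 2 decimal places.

Market equilibrium (private): 53.39 + 1.52x = 157.98 - 0.40x → x_m = 54.4740.
Social marginal benefit = demand − MEC = 148.30 - 0.95x.
Set SMB = MC: 148.30 - 0.95x = 53.39 + 1.52x → x* = 38.4251.
Height of the DWL triangle at x_m is MC(x_m) − SMB(x_m) = MEC(x_m) = 39.6407.
DWL = ½ × 16.0489 × 39.6407 = 318.0948.

DWL = $318.09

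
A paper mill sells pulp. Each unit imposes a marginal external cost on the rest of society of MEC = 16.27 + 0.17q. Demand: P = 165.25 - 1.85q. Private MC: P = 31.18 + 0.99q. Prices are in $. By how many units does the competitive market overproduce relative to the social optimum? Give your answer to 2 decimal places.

Market equilibrium (private): 31.18 + 0.99q = 165.25 - 1.85q → q_m = 47.2077.
Social marginal cost = private MC + MEC = 47.45 + 1.16q.
Set SMC = demand: 47.45 + 1.16q = 165.25 - 1.85q → q* = 39.1362.
Gap = |47.2077 − 39.1362| = 8.0715.

8.07 units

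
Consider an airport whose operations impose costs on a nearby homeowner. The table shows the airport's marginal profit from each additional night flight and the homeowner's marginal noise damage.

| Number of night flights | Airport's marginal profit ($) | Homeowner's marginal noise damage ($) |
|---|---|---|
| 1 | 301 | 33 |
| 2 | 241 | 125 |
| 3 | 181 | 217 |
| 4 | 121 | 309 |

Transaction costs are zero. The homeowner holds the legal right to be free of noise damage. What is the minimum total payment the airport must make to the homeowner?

Efficient level: marginal profit ≥ marginal noise damage through level 2, so k* = 2.
With the homeowner holding the right, the airport must at least compensate total damage at k*: 33 + 125 = 158.

$158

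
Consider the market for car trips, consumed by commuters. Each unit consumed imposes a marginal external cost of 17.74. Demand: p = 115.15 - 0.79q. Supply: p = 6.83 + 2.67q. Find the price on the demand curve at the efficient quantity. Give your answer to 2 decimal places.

P = 94.47

Social marginal benefit = demand − MEC = 97.41 - 0.79q.
Set SMB = MC: 97.41 - 0.79q = 6.83 + 2.67q → q* = 26.1792.
Consumer price on the demand curve at q*: 115.15 − 0.79×26.1792 = 94.4684.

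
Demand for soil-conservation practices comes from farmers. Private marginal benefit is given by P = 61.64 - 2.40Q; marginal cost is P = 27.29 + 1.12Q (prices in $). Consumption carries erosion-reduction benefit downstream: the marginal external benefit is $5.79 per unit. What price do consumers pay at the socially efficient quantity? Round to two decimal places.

Social marginal benefit = demand + MEB = 67.43 - 2.40Q.
Set SMB = MC: 67.43 - 2.40Q = 27.29 + 1.12Q → Q* = 11.4034.
Consumer price on the demand curve at Q*: 61.64 − 2.40×11.4034 = 34.2718.

P = $34.27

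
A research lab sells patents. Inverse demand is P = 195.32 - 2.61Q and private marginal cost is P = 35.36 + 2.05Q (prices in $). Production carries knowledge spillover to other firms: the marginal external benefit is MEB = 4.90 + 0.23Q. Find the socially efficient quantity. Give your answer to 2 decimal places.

Q* = 37.21

Social marginal cost = private MC − MEB = 30.46 + 1.82Q.
Set SMC = demand: 30.46 + 1.82Q = 195.32 - 2.61Q → Q* = 37.2144.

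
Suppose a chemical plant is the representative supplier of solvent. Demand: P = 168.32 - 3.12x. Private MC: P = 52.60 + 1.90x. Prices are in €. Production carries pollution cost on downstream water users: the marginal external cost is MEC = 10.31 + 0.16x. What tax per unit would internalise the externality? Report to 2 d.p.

Social marginal cost = private MC + MEC = 62.91 + 2.06x.
Set SMC = demand: 62.91 + 2.06x = 168.32 - 3.12x → x* = 20.3494.
The Pigouvian tax equals MEC at x*: 10.31 + 0.16×20.3494 = 13.5659.

tax = €13.57 per unit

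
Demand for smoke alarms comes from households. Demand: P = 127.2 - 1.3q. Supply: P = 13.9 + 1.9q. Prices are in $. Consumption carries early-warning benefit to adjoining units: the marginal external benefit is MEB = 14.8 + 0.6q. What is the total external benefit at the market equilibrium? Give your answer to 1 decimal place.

Market equilibrium (private): 13.9 + 1.9q = 127.2 - 1.3q → q_m = 35.4063.
Total external benefit = ∫₀^{q_m} (14.8 + 0.6q) dq = 14.8×35.4063 + ½×0.6×35.4063² = 900.0951.

$900.1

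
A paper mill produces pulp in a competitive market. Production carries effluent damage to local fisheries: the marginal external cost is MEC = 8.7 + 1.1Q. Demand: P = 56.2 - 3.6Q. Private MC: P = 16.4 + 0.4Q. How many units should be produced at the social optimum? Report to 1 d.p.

Social marginal cost = private MC + MEC = 25.1 + 1.5Q.
Set SMC = demand: 25.1 + 1.5Q = 56.2 - 3.6Q → Q* = 6.0980.

Q* = 6.1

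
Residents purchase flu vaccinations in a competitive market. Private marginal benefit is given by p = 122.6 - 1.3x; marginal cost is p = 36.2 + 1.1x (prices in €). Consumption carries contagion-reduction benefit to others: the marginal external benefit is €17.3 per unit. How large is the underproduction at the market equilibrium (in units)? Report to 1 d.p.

7.2 units

Market equilibrium (private): 36.2 + 1.1x = 122.6 - 1.3x → x_m = 36.0000.
Social marginal benefit = demand + MEB = 139.9 - 1.3x.
Set SMB = MC: 139.9 - 1.3x = 36.2 + 1.1x → x* = 43.2083.
Gap = |36.0000 − 43.2083| = 7.2083.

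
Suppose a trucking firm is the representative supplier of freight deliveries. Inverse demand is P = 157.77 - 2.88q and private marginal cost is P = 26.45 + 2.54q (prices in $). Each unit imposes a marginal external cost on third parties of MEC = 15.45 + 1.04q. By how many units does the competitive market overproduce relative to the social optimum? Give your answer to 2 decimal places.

6.29 units

Market equilibrium (private): 26.45 + 2.54q = 157.77 - 2.88q → q_m = 24.2288.
Social marginal cost = private MC + MEC = 41.90 + 3.58q.
Set SMC = demand: 41.90 + 3.58q = 157.77 - 2.88q → q* = 17.9365.
Gap = |24.2288 − 17.9365| = 6.2923.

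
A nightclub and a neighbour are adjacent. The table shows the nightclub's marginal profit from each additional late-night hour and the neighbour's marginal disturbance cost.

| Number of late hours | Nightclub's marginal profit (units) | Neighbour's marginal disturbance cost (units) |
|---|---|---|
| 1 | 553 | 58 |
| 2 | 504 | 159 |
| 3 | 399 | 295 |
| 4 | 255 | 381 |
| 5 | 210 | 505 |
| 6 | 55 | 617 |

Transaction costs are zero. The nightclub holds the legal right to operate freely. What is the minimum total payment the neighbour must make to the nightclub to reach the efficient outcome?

520

Left alone the nightclub would choose level 6 (marginal profit stays positive).
Efficient level: k* = 3 (marginal profit ≥ marginal disturbance cost through 3).
The neighbour must at least cover the nightclub's forgone profit from cutting 6→3: 255 + 210 + 55 = 520.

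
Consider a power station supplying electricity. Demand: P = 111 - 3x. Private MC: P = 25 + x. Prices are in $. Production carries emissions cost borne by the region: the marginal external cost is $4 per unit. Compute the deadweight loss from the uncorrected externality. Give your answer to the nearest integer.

Market equilibrium (private): 25 + x = 111 - 3x → x_m = 21.5000.
Social marginal cost = private MC + MEC = 29 + x.
Set SMC = demand: 29 + x = 111 - 3x → x* = 20.5000.
Height of the DWL triangle at x_m is SMC(x_m) − demand(x_m) = MEC(x_m) = 4.0000.
DWL = ½ × 1.0000 × 4.0000 = 2.0000.

DWL = $2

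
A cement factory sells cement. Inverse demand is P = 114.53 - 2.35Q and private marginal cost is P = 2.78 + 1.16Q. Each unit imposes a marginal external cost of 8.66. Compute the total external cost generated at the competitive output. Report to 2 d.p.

Market equilibrium (private): 2.78 + 1.16Q = 114.53 - 2.35Q → Q_m = 31.8376.
Total external cost = MEC × Q_m = 8.66 × 31.8376 = 275.7136.

275.71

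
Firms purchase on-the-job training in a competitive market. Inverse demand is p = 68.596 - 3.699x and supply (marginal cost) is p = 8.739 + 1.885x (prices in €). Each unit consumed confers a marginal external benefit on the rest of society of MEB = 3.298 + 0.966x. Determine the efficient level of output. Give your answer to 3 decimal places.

x* = 13.676

Social marginal benefit = demand + MEB = 71.894 - 2.733x.
Set SMB = MC: 71.894 - 2.733x = 8.739 + 1.885x → x* = 13.6758.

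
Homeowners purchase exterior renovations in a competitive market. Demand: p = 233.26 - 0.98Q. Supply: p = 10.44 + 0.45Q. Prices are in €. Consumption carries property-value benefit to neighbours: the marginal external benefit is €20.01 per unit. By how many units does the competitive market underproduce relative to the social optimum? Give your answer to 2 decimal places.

Market equilibrium (private): 10.44 + 0.45Q = 233.26 - 0.98Q → Q_m = 155.8182.
Social marginal benefit = demand + MEB = 253.27 - 0.98Q.
Set SMB = MC: 253.27 - 0.98Q = 10.44 + 0.45Q → Q* = 169.8112.
Gap = |155.8182 − 169.8112| = 13.9930.

13.99 units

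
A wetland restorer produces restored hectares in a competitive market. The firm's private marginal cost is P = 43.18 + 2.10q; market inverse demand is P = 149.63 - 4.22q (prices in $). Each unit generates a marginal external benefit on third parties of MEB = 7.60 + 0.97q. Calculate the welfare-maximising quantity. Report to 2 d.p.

q* = 21.32

Social marginal cost = private MC − MEB = 35.58 + 1.13q.
Set SMC = demand: 35.58 + 1.13q = 149.63 - 4.22q → q* = 21.3178.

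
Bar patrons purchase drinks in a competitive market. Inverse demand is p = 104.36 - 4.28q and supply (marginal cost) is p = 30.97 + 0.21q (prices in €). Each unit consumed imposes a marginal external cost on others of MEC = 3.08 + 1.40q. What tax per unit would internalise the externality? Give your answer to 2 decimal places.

tax = €19.79 per unit

Social marginal benefit = demand − MEC = 101.28 - 5.68q.
Set SMB = MC: 101.28 - 5.68q = 30.97 + 0.21q → q* = 11.9372.
The Pigouvian tax equals MEC at q*: 3.08 + 1.40×11.9372 = 19.7921.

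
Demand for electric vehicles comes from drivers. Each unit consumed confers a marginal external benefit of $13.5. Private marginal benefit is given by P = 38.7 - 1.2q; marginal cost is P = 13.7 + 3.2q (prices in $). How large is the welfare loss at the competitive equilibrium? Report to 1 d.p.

Market equilibrium (private): 13.7 + 3.2q = 38.7 - 1.2q → q_m = 5.6818.
Social marginal benefit = demand + MEB = 52.2 - 1.2q.
Set SMB = MC: 52.2 - 1.2q = 13.7 + 3.2q → q* = 8.7500.
Height of the DWL triangle at q_m is SMB(q_m) − MC(q_m) = MEB(q_m) = 13.5000.
DWL = ½ × 3.0682 × 13.5000 = 20.7104.

DWL = $20.7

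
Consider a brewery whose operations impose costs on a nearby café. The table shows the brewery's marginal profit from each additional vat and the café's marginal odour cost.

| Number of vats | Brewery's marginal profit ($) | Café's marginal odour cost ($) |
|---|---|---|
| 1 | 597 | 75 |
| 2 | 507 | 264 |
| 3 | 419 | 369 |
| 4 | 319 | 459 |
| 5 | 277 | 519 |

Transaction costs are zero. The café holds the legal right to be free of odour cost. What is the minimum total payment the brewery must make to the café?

$708

Efficient level: marginal profit ≥ marginal odour cost through level 3, so k* = 3.
With the café holding the right, the brewery must at least compensate total damage at k*: 75 + 264 + 369 = 708.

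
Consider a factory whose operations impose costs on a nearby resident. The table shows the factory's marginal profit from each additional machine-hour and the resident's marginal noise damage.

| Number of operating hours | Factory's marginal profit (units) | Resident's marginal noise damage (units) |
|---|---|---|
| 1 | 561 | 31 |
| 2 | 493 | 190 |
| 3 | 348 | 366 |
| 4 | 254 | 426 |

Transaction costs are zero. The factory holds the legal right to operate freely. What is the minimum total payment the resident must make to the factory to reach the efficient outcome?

602

Left alone the factory would choose level 4 (marginal profit stays positive).
Efficient level: k* = 2 (marginal profit ≥ marginal noise damage through 2).
The resident must at least cover the factory's forgone profit from cutting 4→2: 348 + 254 = 602.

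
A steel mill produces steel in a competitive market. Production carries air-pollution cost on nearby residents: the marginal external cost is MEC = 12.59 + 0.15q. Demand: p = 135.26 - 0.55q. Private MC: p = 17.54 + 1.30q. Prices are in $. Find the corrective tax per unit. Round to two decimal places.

Social marginal cost = private MC + MEC = 30.13 + 1.45q.
Set SMC = demand: 30.13 + 1.45q = 135.26 - 0.55q → q* = 52.5650.
The Pigouvian tax equals MEC at q*: 12.59 + 0.15×52.5650 = 20.4748.

tax = $20.47 per unit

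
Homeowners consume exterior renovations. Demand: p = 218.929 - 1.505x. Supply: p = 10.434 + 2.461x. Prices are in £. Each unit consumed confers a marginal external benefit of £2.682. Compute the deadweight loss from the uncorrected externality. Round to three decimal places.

Market equilibrium (private): 10.434 + 2.461x = 218.929 - 1.505x → x_m = 52.5706.
Social marginal benefit = demand + MEB = 221.611 - 1.505x.
Set SMB = MC: 221.611 - 1.505x = 10.434 + 2.461x → x* = 53.2468.
Height of the DWL triangle at x_m is SMB(x_m) − MC(x_m) = MEB(x_m) = 2.6820.
DWL = ½ × 0.6762 × 2.6820 = 0.9068.

DWL = £0.907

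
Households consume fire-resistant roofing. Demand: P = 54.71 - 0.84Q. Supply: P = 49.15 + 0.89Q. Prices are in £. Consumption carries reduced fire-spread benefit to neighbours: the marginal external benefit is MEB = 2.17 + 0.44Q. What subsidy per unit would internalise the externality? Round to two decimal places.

Social marginal benefit = demand + MEB = 56.88 - 0.40Q.
Set SMB = MC: 56.88 - 0.40Q = 49.15 + 0.89Q → Q* = 5.9922.
The Pigouvian subsidy equals MEB at Q*: 2.17 + 0.44×5.9922 = 4.8066.

subsidy = £4.81 per unit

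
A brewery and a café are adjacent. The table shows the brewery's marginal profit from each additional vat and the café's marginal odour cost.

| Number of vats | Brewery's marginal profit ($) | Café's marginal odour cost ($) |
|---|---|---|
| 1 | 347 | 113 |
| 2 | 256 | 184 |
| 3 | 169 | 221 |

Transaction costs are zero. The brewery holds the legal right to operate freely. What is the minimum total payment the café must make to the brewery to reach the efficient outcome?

Left alone the brewery would choose level 3 (marginal profit stays positive).
Efficient level: k* = 2 (marginal profit ≥ marginal odour cost through 2).
The café must at least cover the brewery's forgone profit from cutting 3→2: 169 = 169.

$169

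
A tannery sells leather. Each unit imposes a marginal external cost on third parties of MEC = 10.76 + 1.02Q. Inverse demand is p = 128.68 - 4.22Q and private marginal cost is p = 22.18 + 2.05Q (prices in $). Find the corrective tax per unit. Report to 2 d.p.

Social marginal cost = private MC + MEC = 32.94 + 3.07Q.
Set SMC = demand: 32.94 + 3.07Q = 128.68 - 4.22Q → Q* = 13.1331.
The Pigouvian tax equals MEC at Q*: 10.76 + 1.02×13.1331 = 24.1558.

tax = $24.16 per unit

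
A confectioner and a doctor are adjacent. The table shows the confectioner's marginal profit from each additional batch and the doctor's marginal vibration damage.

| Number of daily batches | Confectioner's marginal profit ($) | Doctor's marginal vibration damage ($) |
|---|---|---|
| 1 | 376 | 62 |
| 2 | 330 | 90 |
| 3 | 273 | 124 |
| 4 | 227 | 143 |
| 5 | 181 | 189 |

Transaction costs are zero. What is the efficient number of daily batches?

4

Bargaining reaches the level where marginal profit last exceeds marginal vibration damage.
That holds through level 4 (227 ≥ 143) but not at 5 (181 < 189).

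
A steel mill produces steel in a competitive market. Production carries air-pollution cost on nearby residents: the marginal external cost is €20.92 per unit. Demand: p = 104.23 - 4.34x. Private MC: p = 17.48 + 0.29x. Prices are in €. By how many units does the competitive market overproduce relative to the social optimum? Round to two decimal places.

Market equilibrium (private): 17.48 + 0.29x = 104.23 - 4.34x → x_m = 18.7365.
Social marginal cost = private MC + MEC = 38.40 + 0.29x.
Set SMC = demand: 38.40 + 0.29x = 104.23 - 4.34x → x* = 14.2181.
Gap = |18.7365 − 14.2181| = 4.5184.

4.52 units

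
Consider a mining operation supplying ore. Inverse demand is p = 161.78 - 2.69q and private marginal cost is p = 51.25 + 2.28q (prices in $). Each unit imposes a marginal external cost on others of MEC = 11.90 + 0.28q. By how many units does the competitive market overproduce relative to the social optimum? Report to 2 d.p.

Market equilibrium (private): 51.25 + 2.28q = 161.78 - 2.69q → q_m = 22.2394.
Social marginal cost = private MC + MEC = 63.15 + 2.56q.
Set SMC = demand: 63.15 + 2.56q = 161.78 - 2.69q → q* = 18.7867.
Gap = |22.2394 − 18.7867| = 3.4527.

3.45 units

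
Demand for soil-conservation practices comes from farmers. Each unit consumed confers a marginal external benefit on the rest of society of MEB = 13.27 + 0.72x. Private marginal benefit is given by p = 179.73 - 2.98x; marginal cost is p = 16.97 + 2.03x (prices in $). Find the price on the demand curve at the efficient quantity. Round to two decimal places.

P = $57.45

Social marginal benefit = demand + MEB = 193.00 - 2.26x.
Set SMB = MC: 193.00 - 2.26x = 16.97 + 2.03x → x* = 41.0326.
Consumer price on the demand curve at x*: 179.73 − 2.98×41.0326 = 57.4529.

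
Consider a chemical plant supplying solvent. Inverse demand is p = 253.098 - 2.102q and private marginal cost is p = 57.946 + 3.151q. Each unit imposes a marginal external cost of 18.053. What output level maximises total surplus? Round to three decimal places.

Social marginal cost = private MC + MEC = 75.999 + 3.151q.
Set SMC = demand: 75.999 + 3.151q = 253.098 - 2.102q → q* = 33.7139.

q* = 33.714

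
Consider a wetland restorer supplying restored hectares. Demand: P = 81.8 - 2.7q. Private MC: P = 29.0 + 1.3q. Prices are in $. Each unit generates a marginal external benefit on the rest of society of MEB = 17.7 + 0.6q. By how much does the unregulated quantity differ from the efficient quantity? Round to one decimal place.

Market equilibrium (private): 29.0 + 1.3q = 81.8 - 2.7q → q_m = 13.2000.
Social marginal cost = private MC − MEB = 11.3 + 0.7q.
Set SMC = demand: 11.3 + 0.7q = 81.8 - 2.7q → q* = 20.7353.
Gap = |13.2000 − 20.7353| = 7.5353.

7.5 units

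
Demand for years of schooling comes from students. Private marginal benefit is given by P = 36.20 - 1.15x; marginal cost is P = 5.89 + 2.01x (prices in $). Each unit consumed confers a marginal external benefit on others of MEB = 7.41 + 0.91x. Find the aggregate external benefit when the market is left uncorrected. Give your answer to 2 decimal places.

Market equilibrium (private): 5.89 + 2.01x = 36.20 - 1.15x → x_m = 9.5918.
Total external benefit = ∫₀^{x_m} (7.41 + 0.91x) dx = 7.41×9.5918 + ½×0.91×9.5918² = 112.9364.

$112.94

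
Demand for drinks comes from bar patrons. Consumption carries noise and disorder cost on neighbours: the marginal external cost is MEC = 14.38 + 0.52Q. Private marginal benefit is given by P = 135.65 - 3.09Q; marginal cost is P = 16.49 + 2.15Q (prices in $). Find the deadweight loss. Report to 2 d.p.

Market equilibrium (private): 16.49 + 2.15Q = 135.65 - 3.09Q → Q_m = 22.7405.
Social marginal benefit = demand − MEC = 121.27 - 3.61Q.
Set SMB = MC: 121.27 - 3.61Q = 16.49 + 2.15Q → Q* = 18.1910.
Height of the DWL triangle at Q_m is MC(Q_m) − SMB(Q_m) = MEC(Q_m) = 26.2050.
DWL = ½ × 4.5495 × 26.2050 = 59.6098.

DWL = $59.61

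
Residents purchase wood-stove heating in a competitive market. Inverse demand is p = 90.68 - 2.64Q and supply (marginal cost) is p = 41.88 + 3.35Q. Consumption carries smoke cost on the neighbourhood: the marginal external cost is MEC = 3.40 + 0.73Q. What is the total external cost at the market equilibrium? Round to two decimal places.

Market equilibrium (private): 41.88 + 3.35Q = 90.68 - 2.64Q → Q_m = 8.1469.
Total external cost = ∫₀^{Q_m} (3.40 + 0.73Q) dQ = 3.40×8.1469 + ½×0.73×8.1469² = 51.9252.

51.93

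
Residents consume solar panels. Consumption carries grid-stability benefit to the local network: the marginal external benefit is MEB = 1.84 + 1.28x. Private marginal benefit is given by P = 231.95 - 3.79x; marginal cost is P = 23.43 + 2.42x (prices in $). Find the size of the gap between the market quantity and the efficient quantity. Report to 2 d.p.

Market equilibrium (private): 23.43 + 2.42x = 231.95 - 3.79x → x_m = 33.5781.
Social marginal benefit = demand + MEB = 233.79 - 2.51x.
Set SMB = MC: 233.79 - 2.51x = 23.43 + 2.42x → x* = 42.6694.
Gap = |33.5781 − 42.6694| = 9.0913.

9.09 units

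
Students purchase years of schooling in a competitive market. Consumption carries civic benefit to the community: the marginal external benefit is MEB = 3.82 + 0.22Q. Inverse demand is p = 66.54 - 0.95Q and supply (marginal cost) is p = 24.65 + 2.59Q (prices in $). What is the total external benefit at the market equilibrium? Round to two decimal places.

Market equilibrium (private): 24.65 + 2.59Q = 66.54 - 0.95Q → Q_m = 11.8333.
Total external benefit = ∫₀^{Q_m} (3.82 + 0.22Q) dQ = 3.82×11.8333 + ½×0.22×11.8333² = 60.6062.

$60.61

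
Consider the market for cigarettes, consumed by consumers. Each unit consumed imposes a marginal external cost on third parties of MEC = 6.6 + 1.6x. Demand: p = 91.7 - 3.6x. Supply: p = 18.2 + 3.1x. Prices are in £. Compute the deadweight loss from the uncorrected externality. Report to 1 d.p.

DWL = £35.1

Market equilibrium (private): 18.2 + 3.1x = 91.7 - 3.6x → x_m = 10.9701.
Social marginal benefit = demand − MEC = 85.1 - 5.2x.
Set SMB = MC: 85.1 - 5.2x = 18.2 + 3.1x → x* = 8.0602.
The loss is the area between SMB and MC from x* to x_m; with linear curves that's a triangle of height MEC(x_m).
DWL = ½ × 2.9099 × 24.1522 = 35.1402.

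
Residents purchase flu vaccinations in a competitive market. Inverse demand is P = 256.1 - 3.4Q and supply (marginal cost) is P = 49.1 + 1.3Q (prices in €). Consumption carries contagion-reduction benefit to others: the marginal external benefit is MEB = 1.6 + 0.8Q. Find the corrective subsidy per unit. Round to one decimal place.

Social marginal benefit = demand + MEB = 257.7 - 2.6Q.
Set SMB = MC: 257.7 - 2.6Q = 49.1 + 1.3Q → Q* = 53.4872.
The Pigouvian subsidy equals MEB at Q*: 1.6 + 0.8×53.4872 = 44.3898.

subsidy = €44.4 per unit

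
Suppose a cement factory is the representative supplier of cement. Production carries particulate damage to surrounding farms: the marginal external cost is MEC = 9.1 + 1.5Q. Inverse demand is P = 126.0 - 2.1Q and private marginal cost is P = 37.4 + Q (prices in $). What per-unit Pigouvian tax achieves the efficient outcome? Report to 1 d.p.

tax = $35.0 per unit

Social marginal cost = private MC + MEC = 46.5 + 2.5Q.
Set SMC = demand: 46.5 + 2.5Q = 126.0 - 2.1Q → Q* = 17.2826.
The Pigouvian tax equals MEC at Q*: 9.1 + 1.5×17.2826 = 35.0239.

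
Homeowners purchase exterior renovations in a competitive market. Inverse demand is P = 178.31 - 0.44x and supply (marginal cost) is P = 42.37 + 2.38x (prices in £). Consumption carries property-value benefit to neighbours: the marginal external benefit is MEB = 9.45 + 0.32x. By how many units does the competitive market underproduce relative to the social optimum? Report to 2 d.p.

9.95 units

Market equilibrium (private): 42.37 + 2.38x = 178.31 - 0.44x → x_m = 48.2057.
Social marginal benefit = demand + MEB = 187.76 - 0.12x.
Set SMB = MC: 187.76 - 0.12x = 42.37 + 2.38x → x* = 58.1560.
Gap = |48.2057 − 58.1560| = 9.9503.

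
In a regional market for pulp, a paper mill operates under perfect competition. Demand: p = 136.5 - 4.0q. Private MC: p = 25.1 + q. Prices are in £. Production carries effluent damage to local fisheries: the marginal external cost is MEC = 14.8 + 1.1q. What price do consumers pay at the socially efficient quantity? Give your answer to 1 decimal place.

Social marginal cost = private MC + MEC = 39.9 + 2.1q.
Set SMC = demand: 39.9 + 2.1q = 136.5 - 4.0q → q* = 15.8361.
Consumer price on the demand curve at q*: 136.5 − 4.0×15.8361 = 73.1556.

P = £73.2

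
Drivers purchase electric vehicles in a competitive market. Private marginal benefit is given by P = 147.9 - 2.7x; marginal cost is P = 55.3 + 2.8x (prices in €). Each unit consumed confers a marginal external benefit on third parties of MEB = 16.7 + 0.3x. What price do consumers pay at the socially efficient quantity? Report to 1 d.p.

Social marginal benefit = demand + MEB = 164.6 - 2.4x.
Set SMB = MC: 164.6 - 2.4x = 55.3 + 2.8x → x* = 21.0192.
Consumer price on the demand curve at x*: 147.9 − 2.7×21.0192 = 91.1482.

P = €91.1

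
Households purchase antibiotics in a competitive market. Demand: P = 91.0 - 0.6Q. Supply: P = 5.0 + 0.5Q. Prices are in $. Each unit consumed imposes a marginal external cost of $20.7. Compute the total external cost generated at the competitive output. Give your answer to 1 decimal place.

Market equilibrium (private): 5.0 + 0.5Q = 91.0 - 0.6Q → Q_m = 78.1818.
Total external cost = MEC × Q_m = 20.7 × 78.1818 = 1618.3633.

$1618.4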